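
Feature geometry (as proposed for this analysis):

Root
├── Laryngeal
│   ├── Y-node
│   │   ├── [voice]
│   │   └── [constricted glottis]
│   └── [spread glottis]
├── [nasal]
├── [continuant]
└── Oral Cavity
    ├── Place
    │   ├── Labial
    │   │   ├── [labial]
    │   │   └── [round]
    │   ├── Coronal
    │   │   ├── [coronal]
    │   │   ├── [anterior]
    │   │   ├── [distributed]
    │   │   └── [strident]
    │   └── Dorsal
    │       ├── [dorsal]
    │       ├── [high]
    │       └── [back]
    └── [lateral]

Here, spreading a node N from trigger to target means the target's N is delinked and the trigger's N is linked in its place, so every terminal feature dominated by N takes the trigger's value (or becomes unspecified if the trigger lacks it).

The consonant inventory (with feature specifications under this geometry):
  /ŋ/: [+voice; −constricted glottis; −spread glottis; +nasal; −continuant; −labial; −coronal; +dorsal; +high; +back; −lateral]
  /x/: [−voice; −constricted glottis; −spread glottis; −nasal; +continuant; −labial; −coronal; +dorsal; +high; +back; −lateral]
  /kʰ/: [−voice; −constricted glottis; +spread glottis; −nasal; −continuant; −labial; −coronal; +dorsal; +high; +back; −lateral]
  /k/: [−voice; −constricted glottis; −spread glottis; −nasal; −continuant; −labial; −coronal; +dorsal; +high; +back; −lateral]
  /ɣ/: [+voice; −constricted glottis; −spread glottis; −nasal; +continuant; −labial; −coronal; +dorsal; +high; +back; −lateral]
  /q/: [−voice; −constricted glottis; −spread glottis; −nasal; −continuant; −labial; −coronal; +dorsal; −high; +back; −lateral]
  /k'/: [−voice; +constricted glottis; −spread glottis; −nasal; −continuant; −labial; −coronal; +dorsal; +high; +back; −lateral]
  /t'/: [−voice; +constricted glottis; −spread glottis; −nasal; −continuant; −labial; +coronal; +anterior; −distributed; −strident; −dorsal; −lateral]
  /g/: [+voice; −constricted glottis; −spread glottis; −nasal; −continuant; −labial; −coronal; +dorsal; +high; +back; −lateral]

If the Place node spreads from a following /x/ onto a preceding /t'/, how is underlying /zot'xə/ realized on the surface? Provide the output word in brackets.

[zok'xə]

Place immediately or transitively dominates [labial], [round], [coronal], [anterior], [distributed], [strident], [dorsal], [high], [back].
The target acquires /x/'s values for everything under Place — [−labial], [−coronal], [+dorsal], [+high], [+back] — while keeping its own [voice], [constricted glottis], [spread glottis], ….
This feature bundle is that of [k'], so /zot'xə/ surfaces as [zok'xə].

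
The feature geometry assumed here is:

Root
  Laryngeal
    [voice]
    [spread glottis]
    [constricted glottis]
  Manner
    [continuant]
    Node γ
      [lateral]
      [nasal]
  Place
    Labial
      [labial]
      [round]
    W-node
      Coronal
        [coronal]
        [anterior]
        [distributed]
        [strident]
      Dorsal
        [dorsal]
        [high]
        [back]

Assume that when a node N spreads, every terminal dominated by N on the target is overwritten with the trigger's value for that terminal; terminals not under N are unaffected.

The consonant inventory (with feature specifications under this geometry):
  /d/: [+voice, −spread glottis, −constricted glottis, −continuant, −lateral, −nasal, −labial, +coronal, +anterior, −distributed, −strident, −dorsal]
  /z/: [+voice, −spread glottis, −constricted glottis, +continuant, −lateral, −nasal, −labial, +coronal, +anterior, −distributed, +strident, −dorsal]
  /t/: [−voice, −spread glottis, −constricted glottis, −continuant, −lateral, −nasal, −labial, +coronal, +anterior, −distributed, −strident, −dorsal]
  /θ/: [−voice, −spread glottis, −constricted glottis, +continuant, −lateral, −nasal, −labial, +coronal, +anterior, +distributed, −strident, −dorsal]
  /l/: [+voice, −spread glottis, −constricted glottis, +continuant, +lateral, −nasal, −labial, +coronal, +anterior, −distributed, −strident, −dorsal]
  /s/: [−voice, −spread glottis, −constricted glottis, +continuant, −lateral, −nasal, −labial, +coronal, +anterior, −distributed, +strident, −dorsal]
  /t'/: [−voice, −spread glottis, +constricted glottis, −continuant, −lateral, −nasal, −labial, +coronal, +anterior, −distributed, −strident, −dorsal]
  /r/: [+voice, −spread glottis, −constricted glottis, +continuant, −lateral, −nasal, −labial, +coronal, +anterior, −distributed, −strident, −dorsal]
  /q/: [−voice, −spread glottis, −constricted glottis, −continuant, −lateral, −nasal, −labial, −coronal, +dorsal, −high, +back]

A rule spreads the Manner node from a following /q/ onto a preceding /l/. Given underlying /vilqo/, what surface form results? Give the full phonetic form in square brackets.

[vidqo]

Manner immediately or transitively dominates [continuant], [lateral], [nasal].
Spreading Manner from /q/ onto /l/ replaces those values with /q/'s: [−continuant], [−lateral], [−nasal]. Features outside Manner ([voice], [spread glottis], [constricted glottis], …) stay as in /l/.
Among the inventory, only /d/ has exactly this specification, giving the surface form [vidqo].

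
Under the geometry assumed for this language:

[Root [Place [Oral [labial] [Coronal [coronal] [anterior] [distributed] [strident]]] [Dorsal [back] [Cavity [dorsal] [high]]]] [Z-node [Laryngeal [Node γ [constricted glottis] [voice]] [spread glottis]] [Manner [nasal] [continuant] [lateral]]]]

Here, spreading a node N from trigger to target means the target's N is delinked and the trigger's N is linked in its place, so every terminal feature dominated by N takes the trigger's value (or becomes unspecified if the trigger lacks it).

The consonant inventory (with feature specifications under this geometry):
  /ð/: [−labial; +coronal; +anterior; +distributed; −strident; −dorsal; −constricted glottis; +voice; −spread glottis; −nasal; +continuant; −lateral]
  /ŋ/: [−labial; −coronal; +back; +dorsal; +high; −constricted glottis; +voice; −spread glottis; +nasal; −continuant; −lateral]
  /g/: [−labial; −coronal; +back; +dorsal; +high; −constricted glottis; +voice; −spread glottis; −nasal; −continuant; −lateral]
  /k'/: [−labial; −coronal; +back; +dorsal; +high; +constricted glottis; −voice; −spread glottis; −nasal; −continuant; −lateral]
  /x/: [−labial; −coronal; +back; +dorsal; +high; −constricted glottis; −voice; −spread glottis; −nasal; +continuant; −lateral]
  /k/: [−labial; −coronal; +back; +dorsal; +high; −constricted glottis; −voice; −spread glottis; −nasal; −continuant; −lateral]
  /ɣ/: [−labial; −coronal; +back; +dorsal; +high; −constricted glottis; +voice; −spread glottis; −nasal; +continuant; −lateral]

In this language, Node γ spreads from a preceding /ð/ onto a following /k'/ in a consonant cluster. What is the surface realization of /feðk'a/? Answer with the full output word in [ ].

[feðga]

The Node γ node dominates the terminals [constricted glottis], [voice].
Spreading Node γ from /ð/ onto /k'/ replaces those values with /ð/'s: [−constricted glottis], [+voice]. Features outside Node γ ([labial], [coronal], [back], …) stay as in /k'/.
This feature bundle is that of [g], so /feðk'a/ surfaces as [feðga].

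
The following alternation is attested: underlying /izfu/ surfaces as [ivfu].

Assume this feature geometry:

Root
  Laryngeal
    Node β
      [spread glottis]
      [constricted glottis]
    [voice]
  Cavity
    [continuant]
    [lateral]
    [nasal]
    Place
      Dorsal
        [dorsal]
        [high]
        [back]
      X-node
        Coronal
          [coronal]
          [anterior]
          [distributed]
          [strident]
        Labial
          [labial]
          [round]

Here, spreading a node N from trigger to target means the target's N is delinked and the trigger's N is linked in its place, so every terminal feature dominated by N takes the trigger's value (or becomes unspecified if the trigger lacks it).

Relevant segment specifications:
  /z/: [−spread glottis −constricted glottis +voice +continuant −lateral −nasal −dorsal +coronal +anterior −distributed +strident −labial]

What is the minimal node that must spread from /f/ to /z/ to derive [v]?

X-node

The alternation /z/ → [v] changes [labial], [round], [coronal], [anterior], [distributed], [strident] and nothing else.
In this geometry the lowest node dominating all of them is X-node: every daughter of X-node dominates only a proper subset, so no lower node suffices.
Spreading X-node from /f/ overwrites each of those terminals with /f/'s values, yielding exactly [v].
[voice], a feature on which the two segments disagree outside X-node, is unchanged — nothing dominating it spread, and X-node is the minimal sufficient constituent.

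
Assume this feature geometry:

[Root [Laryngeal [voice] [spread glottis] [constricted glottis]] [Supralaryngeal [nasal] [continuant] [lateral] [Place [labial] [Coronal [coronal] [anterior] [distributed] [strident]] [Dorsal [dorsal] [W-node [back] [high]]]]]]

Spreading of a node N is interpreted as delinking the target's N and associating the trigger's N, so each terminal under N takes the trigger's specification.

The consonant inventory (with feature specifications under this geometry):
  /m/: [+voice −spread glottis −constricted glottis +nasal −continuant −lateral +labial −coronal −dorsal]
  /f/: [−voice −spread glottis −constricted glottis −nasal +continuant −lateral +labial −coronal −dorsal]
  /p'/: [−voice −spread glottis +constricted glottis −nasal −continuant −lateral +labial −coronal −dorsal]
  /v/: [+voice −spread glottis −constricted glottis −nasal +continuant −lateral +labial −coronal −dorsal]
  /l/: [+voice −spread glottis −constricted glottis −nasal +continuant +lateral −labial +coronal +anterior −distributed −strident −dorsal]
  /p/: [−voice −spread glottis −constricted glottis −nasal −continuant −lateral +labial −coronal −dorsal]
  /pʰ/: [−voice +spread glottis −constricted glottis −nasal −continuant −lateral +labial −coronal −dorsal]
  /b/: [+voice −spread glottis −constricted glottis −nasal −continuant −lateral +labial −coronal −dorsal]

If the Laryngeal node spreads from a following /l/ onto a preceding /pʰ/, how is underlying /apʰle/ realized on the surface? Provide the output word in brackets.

Laryngeal immediately or transitively dominates [voice], [spread glottis], [constricted glottis].
The target acquires /l/'s values for everything under Laryngeal — [+voice], [−spread glottis], [−constricted glottis] — while keeping its own [nasal], [continuant], [lateral], ….
This feature bundle is that of [b], so /apʰle/ surfaces as [able].

[able]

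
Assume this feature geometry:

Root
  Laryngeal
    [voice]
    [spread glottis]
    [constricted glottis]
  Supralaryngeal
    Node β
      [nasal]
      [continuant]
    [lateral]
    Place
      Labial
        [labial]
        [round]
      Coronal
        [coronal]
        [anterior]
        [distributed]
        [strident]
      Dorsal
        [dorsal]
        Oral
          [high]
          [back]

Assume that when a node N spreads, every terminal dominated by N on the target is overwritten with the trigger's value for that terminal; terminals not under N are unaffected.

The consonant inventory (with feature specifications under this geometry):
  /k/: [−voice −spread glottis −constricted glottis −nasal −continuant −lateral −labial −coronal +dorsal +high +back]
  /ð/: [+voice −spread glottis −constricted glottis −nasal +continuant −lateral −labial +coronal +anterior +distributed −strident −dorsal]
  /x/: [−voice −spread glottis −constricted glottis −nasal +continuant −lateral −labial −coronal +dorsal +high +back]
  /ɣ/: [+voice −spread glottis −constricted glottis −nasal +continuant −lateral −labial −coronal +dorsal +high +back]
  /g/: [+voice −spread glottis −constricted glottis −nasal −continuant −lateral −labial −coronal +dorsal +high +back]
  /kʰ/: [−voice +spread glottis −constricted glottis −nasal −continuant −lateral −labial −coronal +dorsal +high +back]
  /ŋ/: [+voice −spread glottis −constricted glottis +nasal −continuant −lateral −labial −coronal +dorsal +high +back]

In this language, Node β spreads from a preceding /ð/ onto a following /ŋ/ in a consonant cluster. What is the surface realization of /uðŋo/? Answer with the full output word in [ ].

[uðɣo]

Node β immediately or transitively dominates [nasal], [continuant].
After delinking /ŋ/'s Node β and linking /ð/'s, the affected terminals become [−nasal], [+continuant]; [voice], [spread glottis], [constricted glottis], … (outside Node β) are retained from /ŋ/.
Among the inventory, only /ɣ/ has exactly this specification, giving the surface form [uðɣo].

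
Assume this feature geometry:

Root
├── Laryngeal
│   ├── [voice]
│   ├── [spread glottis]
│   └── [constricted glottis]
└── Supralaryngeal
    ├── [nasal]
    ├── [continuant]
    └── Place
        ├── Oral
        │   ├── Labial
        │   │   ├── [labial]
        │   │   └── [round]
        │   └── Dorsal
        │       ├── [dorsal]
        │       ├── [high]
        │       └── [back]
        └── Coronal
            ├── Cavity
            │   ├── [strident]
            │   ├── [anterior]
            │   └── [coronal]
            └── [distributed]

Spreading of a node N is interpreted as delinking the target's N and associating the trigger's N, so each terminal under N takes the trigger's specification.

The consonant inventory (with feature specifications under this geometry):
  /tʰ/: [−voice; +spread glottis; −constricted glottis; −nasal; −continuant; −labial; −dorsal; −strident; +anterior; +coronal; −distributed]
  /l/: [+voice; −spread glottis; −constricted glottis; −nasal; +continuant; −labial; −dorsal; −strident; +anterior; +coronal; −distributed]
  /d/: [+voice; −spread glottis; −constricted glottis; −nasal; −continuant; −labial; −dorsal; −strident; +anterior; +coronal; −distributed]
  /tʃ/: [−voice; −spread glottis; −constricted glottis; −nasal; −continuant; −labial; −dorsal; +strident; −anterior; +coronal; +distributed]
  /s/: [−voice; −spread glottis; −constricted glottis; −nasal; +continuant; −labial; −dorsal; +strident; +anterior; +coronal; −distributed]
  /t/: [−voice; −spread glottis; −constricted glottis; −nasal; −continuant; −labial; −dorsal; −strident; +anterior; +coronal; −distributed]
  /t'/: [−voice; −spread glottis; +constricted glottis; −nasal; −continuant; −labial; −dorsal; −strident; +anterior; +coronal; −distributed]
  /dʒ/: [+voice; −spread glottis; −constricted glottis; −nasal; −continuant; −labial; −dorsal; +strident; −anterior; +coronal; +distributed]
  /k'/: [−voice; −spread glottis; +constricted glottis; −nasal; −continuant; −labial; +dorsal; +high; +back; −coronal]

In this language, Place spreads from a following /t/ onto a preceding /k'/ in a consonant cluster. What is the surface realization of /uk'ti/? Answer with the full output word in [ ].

Place immediately or transitively dominates [labial], [round], [dorsal], [high], [back], [strident], [anterior], [coronal], [distributed].
Spreading Place from /t/ onto /k'/ replaces those values with /t/'s: [−labial], [−dorsal], [−strident], [+anterior], [+coronal], [−distributed]. Features outside Place ([voice], [spread glottis], [constricted glottis], …) stay as in /k'/.
Among the inventory, only /t'/ has exactly this specification, giving the surface form [ut'ti].

[ut'ti]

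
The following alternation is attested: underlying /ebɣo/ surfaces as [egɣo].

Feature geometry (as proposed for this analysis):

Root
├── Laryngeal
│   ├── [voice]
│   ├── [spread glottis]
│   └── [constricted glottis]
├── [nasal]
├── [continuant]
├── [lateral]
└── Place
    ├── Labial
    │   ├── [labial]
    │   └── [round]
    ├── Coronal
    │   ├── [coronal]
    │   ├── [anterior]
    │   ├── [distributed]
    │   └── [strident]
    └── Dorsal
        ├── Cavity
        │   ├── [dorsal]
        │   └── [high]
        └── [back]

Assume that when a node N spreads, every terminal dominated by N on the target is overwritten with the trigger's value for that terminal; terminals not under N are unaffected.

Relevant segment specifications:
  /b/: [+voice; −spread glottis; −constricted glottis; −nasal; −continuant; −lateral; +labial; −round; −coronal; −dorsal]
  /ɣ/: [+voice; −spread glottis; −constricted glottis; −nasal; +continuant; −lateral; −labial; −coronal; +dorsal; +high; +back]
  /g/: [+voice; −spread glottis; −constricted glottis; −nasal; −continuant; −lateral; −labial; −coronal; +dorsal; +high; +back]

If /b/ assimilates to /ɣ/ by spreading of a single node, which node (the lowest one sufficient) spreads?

Feature comparison: [labial], [round], [dorsal], [high], [back] differ between /b/ and [g]; the remaining terminals match.
Tracing each changed feature up the tree, the paths first meet at Place; any lower node misses at least one of them.
If Place spreads, every terminal under it takes /ɣ/'s value, producing [g] as observed.
[continuant] — on which /ɣ/ differs from /b/ — is unchanged, so Root cannot have spread; the constituent is no larger than Place.

Place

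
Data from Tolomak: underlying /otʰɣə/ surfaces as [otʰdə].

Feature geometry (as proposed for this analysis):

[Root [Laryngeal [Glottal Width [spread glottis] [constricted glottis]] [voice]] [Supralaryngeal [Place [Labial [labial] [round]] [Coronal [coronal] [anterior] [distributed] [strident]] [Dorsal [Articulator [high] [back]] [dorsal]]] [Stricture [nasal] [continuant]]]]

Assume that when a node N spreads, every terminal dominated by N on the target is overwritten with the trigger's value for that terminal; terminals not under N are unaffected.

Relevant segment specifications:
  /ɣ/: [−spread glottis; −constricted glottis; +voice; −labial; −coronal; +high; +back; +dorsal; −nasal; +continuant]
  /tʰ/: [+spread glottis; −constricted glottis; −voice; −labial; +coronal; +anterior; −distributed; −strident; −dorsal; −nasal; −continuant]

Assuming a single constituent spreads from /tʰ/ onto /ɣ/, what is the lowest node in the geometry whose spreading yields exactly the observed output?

Supralaryngeal

The alternation /ɣ/ → [d] changes [continuant], [coronal], [anterior], [distributed], [strident], [dorsal], [high], [back] and nothing else.
These terminals are all dominated by Supralaryngeal, and no proper subconstituent of Supralaryngeal covers them all; Supralaryngeal is their lowest common ancestor.
If Supralaryngeal spreads, every terminal under it takes /tʰ/'s value, producing [d] as observed.
Since [spread glottis], [voice] are preserved even though /tʰ/ disagrees there, no node above Supralaryngeal spread.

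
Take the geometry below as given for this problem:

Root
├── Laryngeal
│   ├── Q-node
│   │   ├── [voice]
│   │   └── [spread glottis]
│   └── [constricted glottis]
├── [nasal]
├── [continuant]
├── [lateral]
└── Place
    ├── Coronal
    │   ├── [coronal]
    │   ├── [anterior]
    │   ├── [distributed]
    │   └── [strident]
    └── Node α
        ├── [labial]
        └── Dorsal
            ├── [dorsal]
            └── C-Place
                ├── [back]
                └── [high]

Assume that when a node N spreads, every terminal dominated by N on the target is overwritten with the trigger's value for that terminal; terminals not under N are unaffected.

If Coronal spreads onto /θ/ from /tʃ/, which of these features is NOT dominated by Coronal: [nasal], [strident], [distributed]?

Coronal dominates exactly [coronal], [anterior], [distributed], [strident].
Spreading Coronal replaces [distributed], [strident] with the trigger's values, since each sits inside the Coronal constituent.
[nasal] attaches under Root, not under Coronal, so /θ/ retains its own value for [nasal].

[nasal]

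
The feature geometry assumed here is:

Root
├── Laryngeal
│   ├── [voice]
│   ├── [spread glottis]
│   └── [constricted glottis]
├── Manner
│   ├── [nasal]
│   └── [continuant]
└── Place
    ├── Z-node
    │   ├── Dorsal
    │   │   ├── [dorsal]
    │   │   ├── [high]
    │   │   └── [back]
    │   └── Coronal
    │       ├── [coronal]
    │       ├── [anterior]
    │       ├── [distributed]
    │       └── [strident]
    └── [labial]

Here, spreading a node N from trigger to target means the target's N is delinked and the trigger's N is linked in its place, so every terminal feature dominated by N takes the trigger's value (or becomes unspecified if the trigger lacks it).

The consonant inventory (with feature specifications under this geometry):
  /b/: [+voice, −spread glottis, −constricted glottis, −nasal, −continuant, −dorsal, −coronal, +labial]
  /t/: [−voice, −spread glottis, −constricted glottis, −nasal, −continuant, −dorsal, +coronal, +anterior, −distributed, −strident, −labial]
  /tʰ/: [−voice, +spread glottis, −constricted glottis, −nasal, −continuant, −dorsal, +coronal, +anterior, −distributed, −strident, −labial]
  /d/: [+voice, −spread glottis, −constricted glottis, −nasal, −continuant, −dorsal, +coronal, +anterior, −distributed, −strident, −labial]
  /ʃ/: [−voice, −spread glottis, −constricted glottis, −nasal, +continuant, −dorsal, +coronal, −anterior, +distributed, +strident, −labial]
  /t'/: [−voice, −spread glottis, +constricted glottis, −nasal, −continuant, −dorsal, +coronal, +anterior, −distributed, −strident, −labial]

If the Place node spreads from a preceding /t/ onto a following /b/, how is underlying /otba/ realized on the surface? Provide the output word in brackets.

Terminals under Place in this geometry: [dorsal], [high], [back], [coronal], [anterior], [distributed], [strident], [labial].
Spreading Place from /t/ onto /b/ replaces those values with /t/'s: [−dorsal], [+coronal], [+anterior], [−distributed], [−strident], [−labial]. Features outside Place ([voice], [spread glottis], [constricted glottis], …) stay as in /b/.
The resulting bundle matches /d/ in the inventory; substituting it for /b/ gives [otda].

[otda]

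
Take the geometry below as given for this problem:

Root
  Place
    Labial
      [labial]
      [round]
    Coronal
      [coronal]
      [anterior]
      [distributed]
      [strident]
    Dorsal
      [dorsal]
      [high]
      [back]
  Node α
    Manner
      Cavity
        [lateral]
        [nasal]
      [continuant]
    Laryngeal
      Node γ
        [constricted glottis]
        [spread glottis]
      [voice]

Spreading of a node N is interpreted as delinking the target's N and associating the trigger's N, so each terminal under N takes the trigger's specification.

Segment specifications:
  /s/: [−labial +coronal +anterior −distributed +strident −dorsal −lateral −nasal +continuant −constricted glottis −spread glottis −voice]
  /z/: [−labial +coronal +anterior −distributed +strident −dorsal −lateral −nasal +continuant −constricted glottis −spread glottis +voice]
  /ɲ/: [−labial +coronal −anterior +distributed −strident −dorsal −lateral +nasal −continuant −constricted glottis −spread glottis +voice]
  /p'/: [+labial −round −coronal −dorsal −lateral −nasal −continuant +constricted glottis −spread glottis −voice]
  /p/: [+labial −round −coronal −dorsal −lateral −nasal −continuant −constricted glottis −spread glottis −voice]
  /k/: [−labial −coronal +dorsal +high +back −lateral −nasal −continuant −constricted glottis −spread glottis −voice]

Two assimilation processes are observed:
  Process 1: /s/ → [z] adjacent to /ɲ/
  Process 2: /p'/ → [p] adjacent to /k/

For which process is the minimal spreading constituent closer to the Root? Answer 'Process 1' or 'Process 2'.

Process 1

Process 1 alters [voice]; the lowest dominating node is [voice] (depth 3 from Root).
Process 2: the feature that changes is [constricted glottis]; the minimal node is [constricted glottis] (depth 4).
Depth 3 < depth 4; Process 1 involves the structurally higher constituent [voice].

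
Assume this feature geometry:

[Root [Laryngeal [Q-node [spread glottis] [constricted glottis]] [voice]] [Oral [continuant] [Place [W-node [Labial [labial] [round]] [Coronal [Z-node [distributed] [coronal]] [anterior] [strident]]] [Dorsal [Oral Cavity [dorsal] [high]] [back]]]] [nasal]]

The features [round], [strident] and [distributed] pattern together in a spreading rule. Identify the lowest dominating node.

W-node

[round] is immediately dominated by Labial.
[strident] is immediately dominated by Coronal.
[distributed] is immediately dominated by Z-node.
The lowest node appearing on every path is W-node; each proper daughter of W-node fails to dominate at least one of the listed features.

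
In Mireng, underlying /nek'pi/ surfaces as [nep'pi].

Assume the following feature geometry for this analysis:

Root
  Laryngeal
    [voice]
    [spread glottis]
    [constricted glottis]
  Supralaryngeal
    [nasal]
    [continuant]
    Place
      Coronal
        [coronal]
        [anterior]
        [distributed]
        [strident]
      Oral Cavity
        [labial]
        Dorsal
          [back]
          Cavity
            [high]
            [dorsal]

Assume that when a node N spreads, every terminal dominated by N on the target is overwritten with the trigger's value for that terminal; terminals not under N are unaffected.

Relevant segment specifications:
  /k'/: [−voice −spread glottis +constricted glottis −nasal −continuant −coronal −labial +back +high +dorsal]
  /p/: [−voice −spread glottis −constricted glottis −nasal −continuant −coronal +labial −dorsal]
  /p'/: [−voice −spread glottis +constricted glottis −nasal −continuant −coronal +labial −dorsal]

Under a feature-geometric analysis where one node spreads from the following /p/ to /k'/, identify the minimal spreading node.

Oral Cavity

The alternation /k'/ → [p'] changes [labial], [dorsal], [high], [back] and nothing else.
The smallest constituent containing every changed terminal is Oral Cavity — each of its daughters lacks at least one of the affected features.
Delinking /k'/'s Oral Cavity and associating /p/'s Oral Cavity gives precisely the feature bundle of [p'].
[constricted glottis] stays as in /k'/ although /p/ differs there, so no node dominating it spread; among the remaining candidates Oral Cavity is the lowest that derives the output.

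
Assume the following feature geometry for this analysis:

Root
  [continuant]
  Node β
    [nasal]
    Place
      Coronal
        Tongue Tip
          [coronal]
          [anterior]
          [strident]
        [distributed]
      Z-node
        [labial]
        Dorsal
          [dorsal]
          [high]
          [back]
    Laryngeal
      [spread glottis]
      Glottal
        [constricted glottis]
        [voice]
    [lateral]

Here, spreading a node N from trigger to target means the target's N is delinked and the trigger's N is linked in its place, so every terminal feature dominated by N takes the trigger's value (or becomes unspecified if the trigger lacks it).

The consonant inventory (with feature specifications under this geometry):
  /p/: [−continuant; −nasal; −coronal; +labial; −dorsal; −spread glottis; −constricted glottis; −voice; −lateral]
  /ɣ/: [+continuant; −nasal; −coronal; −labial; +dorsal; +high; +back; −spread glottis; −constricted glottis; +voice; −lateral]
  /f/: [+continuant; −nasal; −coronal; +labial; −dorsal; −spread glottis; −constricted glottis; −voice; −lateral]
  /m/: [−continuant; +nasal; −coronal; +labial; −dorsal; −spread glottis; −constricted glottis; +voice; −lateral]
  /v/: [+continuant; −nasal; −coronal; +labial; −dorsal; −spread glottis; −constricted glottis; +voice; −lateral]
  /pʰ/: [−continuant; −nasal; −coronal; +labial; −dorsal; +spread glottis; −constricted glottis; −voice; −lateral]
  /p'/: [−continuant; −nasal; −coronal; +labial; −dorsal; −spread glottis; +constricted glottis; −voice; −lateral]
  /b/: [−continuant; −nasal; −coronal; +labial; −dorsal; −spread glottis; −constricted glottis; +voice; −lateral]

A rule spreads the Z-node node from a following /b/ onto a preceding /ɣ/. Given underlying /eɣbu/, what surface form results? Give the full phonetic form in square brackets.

[evbu]

Terminals under Z-node in this geometry: [labial], [dorsal], [high], [back].
After delinking /ɣ/'s Z-node and linking /b/'s, the affected terminals become [+labial], [−dorsal]; [continuant], [nasal], [coronal], … (outside Z-node) are retained from /ɣ/.
Among the inventory, only /v/ has exactly this specification, giving the surface form [evbu].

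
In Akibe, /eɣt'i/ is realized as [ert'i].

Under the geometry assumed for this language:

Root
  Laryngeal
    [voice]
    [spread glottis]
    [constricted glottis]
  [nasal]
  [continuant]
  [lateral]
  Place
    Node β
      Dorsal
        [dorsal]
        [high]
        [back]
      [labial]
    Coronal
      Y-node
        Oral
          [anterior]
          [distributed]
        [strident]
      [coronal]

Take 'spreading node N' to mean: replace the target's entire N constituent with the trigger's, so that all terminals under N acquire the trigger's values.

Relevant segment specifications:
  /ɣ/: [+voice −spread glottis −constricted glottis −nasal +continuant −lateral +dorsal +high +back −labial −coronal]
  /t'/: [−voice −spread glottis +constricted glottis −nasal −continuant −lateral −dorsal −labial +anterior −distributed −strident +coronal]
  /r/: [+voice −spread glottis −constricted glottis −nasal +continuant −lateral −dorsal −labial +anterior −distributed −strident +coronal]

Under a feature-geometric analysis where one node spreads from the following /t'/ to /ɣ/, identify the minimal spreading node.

Place

/ɣ/ and [r] differ in [coronal], [anterior], [distributed], [strident], [dorsal], [high], [back]; every other specified feature is identical.
These terminals are all dominated by Place, and no proper subconstituent of Place covers them all; Place is their lowest common ancestor.
If Place spreads, every terminal under it takes /t'/'s value, producing [r] as observed.
Had Root spread, [voice], [continuant] would have taken /t'/'s values; they stay as in /ɣ/, confirming the spreading constituent is exactly Place.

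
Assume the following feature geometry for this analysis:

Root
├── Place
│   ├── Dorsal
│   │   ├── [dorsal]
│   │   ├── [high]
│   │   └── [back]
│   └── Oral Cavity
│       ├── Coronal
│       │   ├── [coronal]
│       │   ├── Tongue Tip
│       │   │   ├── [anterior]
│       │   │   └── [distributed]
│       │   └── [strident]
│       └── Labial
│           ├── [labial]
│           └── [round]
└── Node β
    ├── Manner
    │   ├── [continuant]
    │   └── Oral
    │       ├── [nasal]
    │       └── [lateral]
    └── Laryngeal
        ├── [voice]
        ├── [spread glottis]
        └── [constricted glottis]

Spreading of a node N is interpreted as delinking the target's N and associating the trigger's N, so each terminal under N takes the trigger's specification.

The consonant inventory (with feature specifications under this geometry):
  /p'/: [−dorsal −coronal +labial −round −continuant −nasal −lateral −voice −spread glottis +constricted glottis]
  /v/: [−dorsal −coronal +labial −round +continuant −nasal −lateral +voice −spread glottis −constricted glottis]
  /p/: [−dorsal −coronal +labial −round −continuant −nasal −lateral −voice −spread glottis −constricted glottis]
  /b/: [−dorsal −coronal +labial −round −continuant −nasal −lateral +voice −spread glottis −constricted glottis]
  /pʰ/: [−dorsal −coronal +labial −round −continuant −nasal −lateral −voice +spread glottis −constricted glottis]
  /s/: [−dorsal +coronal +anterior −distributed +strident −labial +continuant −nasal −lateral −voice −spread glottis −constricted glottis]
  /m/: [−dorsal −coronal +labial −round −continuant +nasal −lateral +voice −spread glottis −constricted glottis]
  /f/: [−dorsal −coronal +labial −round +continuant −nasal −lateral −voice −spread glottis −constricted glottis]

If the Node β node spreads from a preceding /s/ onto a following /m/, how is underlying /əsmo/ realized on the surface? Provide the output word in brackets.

The Node β node dominates the terminals [continuant], [nasal], [lateral], [voice], [spread glottis], [constricted glottis].
Spreading Node β from /s/ onto /m/ replaces those values with /s/'s: [+continuant], [−nasal], [−lateral], [−voice], [−spread glottis], [−constricted glottis]. Features outside Node β ([dorsal], [coronal], [labial], …) stay as in /m/.
The resulting bundle matches /f/ in the inventory; substituting it for /m/ gives [əsfo].

[əsfo]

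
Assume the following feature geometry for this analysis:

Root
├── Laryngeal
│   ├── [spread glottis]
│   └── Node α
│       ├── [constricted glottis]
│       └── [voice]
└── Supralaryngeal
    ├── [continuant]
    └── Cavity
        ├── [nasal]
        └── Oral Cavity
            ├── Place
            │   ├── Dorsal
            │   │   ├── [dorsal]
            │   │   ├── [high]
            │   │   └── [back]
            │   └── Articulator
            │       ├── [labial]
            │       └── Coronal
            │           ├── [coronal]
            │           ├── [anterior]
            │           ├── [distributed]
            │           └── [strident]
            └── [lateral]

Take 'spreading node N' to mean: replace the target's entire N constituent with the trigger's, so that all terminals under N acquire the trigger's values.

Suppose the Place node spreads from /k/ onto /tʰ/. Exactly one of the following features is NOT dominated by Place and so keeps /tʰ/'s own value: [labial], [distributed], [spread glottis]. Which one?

Under this geometry, Place contains [dorsal], [high], [back], [labial], [coronal], [anterior], [distributed], [strident].
[labial], [distributed] all lie under Place, so they are overwritten when Place spreads.
[spread glottis] attaches under Laryngeal, not under Place, so /tʰ/ retains its own value for [spread glottis].

[spread glottis]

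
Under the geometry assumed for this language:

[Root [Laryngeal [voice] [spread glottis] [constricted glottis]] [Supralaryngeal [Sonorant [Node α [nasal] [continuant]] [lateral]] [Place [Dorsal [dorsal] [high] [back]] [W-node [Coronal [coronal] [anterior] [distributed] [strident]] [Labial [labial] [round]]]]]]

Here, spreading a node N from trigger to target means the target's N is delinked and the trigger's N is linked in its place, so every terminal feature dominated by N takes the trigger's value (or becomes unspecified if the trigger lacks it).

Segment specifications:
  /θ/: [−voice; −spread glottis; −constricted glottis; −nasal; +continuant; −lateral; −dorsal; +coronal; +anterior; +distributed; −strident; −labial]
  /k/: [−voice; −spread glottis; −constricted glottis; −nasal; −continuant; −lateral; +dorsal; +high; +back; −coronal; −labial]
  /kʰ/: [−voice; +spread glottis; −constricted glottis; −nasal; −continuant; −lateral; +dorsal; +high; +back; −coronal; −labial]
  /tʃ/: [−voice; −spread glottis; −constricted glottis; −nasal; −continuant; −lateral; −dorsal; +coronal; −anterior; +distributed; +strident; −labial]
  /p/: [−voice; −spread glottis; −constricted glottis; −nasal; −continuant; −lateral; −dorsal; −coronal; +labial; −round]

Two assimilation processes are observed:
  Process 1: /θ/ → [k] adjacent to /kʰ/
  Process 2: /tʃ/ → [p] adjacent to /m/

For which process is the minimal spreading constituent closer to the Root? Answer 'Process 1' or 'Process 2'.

Process 1

Process 1: the features that change are [continuant], [coronal], [anterior], [distributed], [strident], [dorsal], [high], [back]; the minimal node is Supralaryngeal (depth 1).
In Process 2, [labial], [round], [coronal], [anterior], [distributed], [strident] change, so the minimal spreading node is W-node at depth 3.
Supralaryngeal is closer to Root than W-node, so Process 1 spreads the higher node.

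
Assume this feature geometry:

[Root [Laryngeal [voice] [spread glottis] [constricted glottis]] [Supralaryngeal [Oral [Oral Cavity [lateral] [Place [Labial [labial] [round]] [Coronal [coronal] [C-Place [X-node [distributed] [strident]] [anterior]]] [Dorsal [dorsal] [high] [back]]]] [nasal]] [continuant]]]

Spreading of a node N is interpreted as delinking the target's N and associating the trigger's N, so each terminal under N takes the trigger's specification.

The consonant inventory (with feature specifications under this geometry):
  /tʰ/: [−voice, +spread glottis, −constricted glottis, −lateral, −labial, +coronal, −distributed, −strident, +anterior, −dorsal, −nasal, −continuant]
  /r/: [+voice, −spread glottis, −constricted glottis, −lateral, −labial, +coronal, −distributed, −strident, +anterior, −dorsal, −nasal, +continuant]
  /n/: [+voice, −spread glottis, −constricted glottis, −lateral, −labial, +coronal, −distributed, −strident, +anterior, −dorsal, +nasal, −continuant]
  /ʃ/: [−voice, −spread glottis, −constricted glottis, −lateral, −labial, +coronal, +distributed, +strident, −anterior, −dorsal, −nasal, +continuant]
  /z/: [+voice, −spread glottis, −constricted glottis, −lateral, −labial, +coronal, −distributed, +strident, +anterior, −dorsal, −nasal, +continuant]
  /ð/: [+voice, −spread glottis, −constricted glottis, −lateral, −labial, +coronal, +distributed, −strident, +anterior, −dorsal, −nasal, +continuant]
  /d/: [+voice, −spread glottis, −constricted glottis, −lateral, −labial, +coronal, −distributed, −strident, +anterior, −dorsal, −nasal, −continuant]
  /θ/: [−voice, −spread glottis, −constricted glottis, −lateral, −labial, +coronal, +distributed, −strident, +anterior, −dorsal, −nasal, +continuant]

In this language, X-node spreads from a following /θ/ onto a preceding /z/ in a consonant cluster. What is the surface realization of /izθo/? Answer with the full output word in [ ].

X-node immediately or transitively dominates [distributed], [strident].
After delinking /z/'s X-node and linking /θ/'s, the affected terminals become [+distributed], [−strident]; [voice], [spread glottis], [constricted glottis], … (outside X-node) are retained from /z/.
The resulting bundle matches /ð/ in the inventory; substituting it for /z/ gives [iðθo].

[iðθo]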